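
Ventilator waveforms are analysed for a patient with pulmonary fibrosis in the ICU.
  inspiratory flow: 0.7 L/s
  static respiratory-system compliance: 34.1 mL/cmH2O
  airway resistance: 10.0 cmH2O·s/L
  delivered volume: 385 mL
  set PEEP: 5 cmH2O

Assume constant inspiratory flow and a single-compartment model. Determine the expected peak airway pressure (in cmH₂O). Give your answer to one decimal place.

23.3

Equation of motion (constant flow): PIP = Vt/C + R·V̇ + PEEP.
PIP = 385/34.1 + 10.0×0.7 + 5 = 11.29 + 7.0 + 5 = 23.29 cmH2O.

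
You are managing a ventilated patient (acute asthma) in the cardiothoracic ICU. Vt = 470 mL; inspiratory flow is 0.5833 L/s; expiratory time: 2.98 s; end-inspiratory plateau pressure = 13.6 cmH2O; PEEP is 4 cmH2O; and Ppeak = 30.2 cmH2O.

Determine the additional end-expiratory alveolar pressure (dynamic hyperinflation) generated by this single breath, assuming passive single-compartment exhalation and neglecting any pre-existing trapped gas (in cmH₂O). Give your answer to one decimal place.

R = (PIP − Pplat)/V̇ = (30.2 − 13.6) / 0.5833 = 16.6/0.5833 = 28.459 cmH2O·s/L.
C = Vt/(Pplat − PEEP) = 470.0 / (13.6 − 4) = 470.0/9.6 = 48.958 mL/cmH2O.
τ = R × C = 28.459 × 0.04896 L/cmH2O = 1.393 s.
Fraction remaining = e^(−Te/τ) = e^(−2.98/1.393) = 0.1177; trapped volume = 470.0 × 0.1177 = 55.319 mL.
Additional alveolar pressure from trapping ≈ V_trapped / C = 55.319 / 48.958 = 1.13 cmH2O.

1.1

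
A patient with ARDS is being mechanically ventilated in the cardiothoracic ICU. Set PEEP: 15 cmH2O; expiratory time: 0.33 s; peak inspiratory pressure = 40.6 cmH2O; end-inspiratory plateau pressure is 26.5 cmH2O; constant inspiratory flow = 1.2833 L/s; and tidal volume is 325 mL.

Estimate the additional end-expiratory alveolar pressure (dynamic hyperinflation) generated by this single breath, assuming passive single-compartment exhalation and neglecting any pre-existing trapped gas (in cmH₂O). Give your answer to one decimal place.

4.0

R = (PIP − Pplat)/V̇ = (40.6 − 26.5) / 1.2833 = 14.1/1.2833 = 10.987 cmH2O·s/L.
C = Vt/(Pplat − PEEP) = 325.0 / (26.5 − 15) = 325.0/11.5 = 28.261 mL/cmH2O.
τ = R × C = 10.987 × 0.02826 L/cmH2O = 0.3105 s.
Fraction remaining = e^(−Te/τ) = e^(−0.33/0.3105) = 0.3455; trapped volume = 325.0 × 0.3455 = 112.29 mL.
Additional alveolar pressure from trapping ≈ V_trapped / C = 112.29 / 28.261 = 3.973 cmH2O.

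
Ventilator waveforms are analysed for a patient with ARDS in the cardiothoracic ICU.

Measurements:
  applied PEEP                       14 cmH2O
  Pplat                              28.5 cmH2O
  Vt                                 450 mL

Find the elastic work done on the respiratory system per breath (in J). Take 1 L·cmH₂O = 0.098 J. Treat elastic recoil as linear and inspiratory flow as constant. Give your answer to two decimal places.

Elastic work ≈ ½ × (Pplat − PEEP) × Vt = 0.5 × (28.5 − 14) × 0.450 L = 0.5 × 14.5 × 0.450 = 3.263 L·cmH2O.
× 0.098 J/(L·cmH2O) → 0.3198 J.

0.32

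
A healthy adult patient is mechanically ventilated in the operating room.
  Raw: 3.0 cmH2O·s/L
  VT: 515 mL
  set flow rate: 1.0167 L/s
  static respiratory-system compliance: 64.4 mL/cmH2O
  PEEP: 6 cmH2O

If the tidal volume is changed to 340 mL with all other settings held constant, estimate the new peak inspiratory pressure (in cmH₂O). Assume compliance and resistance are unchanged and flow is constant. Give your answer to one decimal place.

14.3

PIP = Vt/C + R·V̇ + PEEP (constant-flow equation of motion).
Only the elastic term changes: ΔPIP = ΔVt / C = (340 − 515) / 64.4 = -2.717 cmH2O.
Original PIP = 515/64.4 + 3.0×1.0167 + 6 = 17.047 cmH2O; new PIP = 17.047 + (-2.717) = 14.33 cmH2O.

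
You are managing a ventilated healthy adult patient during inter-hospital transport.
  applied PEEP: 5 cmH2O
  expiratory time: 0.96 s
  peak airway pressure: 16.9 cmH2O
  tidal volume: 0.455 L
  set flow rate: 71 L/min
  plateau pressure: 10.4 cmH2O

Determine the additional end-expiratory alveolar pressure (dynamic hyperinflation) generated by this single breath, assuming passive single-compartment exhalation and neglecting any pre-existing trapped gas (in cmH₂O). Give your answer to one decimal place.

0.7

Flow: 71 L/min ÷ 60 = 1.1833 L/s.
R = (PIP − Pplat)/V̇ = (16.9 − 10.4) / 1.1833 = 6.5/1.1833 = 5.493 cmH2O·s/L.
C = Vt/(Pplat − PEEP) = 455.0 / (10.4 − 5) = 455.0/5.4 = 84.259 mL/cmH2O.
τ = R × C = 5.493 × 0.08426 L/cmH2O = 0.4628 s.
Fraction remaining = e^(−Te/τ) = e^(−0.96/0.4628) = 0.1256; trapped volume = 455.0 × 0.1256 = 57.148 mL.
Additional alveolar pressure from trapping ≈ V_trapped / C = 57.148 / 84.259 = 0.6782 cmH2O.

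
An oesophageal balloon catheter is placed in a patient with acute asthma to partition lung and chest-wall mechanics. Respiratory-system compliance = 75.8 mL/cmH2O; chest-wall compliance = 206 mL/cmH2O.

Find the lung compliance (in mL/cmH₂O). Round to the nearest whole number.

1/CL = 1/Crs − 1/Ccw.
1/CL = 1/75.8 − 1/206 = 0.008338.
CL = 119.93 mL/cmH2O.

120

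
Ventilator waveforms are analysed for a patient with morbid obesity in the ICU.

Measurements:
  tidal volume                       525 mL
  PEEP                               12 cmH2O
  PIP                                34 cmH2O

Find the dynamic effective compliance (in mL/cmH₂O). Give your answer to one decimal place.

23.9

Dynamic compliance = Vt / (PIP − PEEP) = 525 / (34 − 12) = 525 / 22.0 = 23.864 mL/cmH2O.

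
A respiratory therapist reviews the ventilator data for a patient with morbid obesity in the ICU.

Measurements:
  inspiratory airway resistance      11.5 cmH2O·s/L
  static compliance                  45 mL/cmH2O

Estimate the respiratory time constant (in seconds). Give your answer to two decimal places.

0.52

τ = R × C = 11.5 × 45 mL/cmH2O = 11.5 × 0.045 L/cmH2O = 0.5175 s.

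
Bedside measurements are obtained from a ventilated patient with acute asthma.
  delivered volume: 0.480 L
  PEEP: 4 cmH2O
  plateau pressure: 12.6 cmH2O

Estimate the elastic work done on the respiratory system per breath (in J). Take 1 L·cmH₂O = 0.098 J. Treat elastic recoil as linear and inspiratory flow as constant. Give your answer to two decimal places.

0.20

Elastic work ≈ ½ × (Pplat − PEEP) × Vt = 0.5 × (12.6 − 4) × 0.480 L = 0.5 × 8.6 × 0.480 = 2.064 L·cmH2O.
× 0.098 J/(L·cmH2O) → 0.2023 J.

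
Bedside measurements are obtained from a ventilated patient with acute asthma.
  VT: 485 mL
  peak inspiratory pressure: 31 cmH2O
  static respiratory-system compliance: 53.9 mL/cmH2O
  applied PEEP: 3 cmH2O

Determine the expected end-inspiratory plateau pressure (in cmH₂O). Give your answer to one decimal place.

Pplat = PEEP + Vt / Cstat = 3 + 485 / 53.9 = 3 + 8.998 = 11.998 cmH2O.

12.0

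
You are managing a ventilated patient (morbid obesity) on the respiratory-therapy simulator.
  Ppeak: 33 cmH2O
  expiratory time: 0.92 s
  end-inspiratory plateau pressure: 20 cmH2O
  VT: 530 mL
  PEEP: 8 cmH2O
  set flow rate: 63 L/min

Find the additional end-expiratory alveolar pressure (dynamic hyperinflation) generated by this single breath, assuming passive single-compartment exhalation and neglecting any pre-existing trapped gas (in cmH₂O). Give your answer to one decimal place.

2.2

Flow: 63 L/min ÷ 60 = 1.05 L/s.
R = (PIP − Pplat)/V̇ = (33 − 20) / 1.05 = 13.0/1.05 = 12.381 cmH2O·s/L.
C = Vt/(Pplat − PEEP) = 530.0 / (20 − 8) = 530.0/12.0 = 44.167 mL/cmH2O.
τ = R × C = 12.381 × 0.04417 L/cmH2O = 0.5469 s.
Fraction remaining = e^(−Te/τ) = e^(−0.92/0.5469) = 0.186; trapped volume = 530.0 × 0.186 = 98.58 mL.
Additional alveolar pressure from trapping ≈ V_trapped / C = 98.58 / 44.167 = 2.232 cmH2O.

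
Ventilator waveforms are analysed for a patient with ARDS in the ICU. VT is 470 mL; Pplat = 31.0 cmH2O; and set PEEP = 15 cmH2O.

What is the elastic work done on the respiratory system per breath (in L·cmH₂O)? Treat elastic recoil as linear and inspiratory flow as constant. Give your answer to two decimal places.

3.76

Elastic work ≈ ½ × (Pplat − PEEP) × Vt = 0.5 × (31.0 − 15) × 0.470 L = 0.5 × 16.0 × 0.470 = 3.76 L·cmH2O.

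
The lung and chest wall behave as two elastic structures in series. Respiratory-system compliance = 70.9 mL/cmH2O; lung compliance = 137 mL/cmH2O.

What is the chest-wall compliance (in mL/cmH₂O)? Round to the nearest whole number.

1/Ccw = 1/Crs − 1/CL.
1/Ccw = 1/70.9 − 1/137 = 0.006805.
Ccw = 146.95 mL/cmH2O.

147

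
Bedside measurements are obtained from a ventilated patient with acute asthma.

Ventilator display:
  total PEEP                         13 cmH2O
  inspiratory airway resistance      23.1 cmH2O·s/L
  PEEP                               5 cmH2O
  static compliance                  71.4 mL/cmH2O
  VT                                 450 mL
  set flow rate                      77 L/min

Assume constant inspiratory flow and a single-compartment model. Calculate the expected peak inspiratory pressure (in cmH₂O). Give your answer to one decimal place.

Flow: 77 L/min ÷ 60 = 1.2833 L/s.
Total PEEP = 13 cmH2O (set 5 + intrinsic 8); this is the baseline alveolar pressure.
Equation of motion (constant flow): PIP = Vt/C + R·V̇ + PEEP.
PIP = 450/71.4 + 23.1×1.2833 + 13 = 6.303 + 29.644 + 13 = 48.947 cmH2O.

48.9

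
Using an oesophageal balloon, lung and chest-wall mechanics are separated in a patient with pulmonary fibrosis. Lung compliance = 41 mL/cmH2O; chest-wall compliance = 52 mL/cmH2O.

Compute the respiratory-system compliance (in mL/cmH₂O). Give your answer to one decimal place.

Lung and chest wall are elastances in series: 1/Crs = 1/CL + 1/Ccw.
1/Crs = 1/41 + 1/52 = 0.04362.
Crs = 22.925 mL/cmH2O.

22.9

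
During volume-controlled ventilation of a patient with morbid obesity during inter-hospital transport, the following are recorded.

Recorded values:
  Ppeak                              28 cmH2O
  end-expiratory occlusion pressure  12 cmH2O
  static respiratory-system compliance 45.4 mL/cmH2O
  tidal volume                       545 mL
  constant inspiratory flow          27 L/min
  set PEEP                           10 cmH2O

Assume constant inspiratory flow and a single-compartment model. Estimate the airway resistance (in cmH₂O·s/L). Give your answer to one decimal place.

8.9

Flow: 27 L/min ÷ 60 = 0.45 L/s.
Total PEEP = 12 cmH2O (set 10 + intrinsic 2); this is the baseline alveolar pressure.
Equation of motion (constant flow): PIP = Vt/C + R·V̇ + PEEP.
R·V̇ = PIP − Vt/C − PEEP = 28 − 545/45.4 − 12 = 28 − 12.004 − 12 = 3.996 cmH2O.
R = 3.996 / 0.45 = 8.88 cmH2O·s/L.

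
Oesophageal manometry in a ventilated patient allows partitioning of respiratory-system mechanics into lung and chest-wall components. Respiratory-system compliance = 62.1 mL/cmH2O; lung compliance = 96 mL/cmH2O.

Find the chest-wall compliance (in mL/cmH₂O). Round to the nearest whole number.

1/Ccw = 1/Crs − 1/CL.
1/Ccw = 1/62.1 − 1/96 = 0.005686.
Ccw = 175.87 mL/cmH2O.

176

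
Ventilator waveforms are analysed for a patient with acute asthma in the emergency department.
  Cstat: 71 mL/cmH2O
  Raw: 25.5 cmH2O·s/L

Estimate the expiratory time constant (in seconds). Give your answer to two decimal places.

τ = R × C = 25.5 × 71 mL/cmH2O = 25.5 × 0.071 L/cmH2O = 1.811 s.

1.81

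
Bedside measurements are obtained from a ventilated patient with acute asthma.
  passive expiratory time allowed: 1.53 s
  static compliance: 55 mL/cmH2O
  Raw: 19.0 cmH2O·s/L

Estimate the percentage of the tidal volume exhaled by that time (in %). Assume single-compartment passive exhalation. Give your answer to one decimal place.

τ = R × C = 19.0 × 55 mL/cmH2O = 19.0 × 0.055 L/cmH2O = 1.045 s.
Passive exhalation: V(t)/V₀ = e^(−t/τ) = e^(−1.53/1.045) = 0.2313.
Fraction exhaled = 1 − 0.2313 = 0.7687 → 76.87%.

76.9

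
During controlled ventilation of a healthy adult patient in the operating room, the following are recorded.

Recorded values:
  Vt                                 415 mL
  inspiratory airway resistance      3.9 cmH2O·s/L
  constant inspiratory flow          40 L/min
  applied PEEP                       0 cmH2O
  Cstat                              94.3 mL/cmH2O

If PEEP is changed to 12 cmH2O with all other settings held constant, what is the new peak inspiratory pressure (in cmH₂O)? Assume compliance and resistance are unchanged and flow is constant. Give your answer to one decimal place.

19.0

Flow: 40 L/min ÷ 60 = 0.6667 L/s.
PIP = Vt/C + R·V̇ + PEEP (constant-flow equation of motion).
Only the baseline term changes: ΔPIP = ΔPEEP = 12 − 0 = 12.0 cmH2O.
Original PIP = 415/94.3 + 3.9×0.6667 + 0 = 7.001 cmH2O; new PIP = 7.001 + (12.0) = 19.001 cmH2O.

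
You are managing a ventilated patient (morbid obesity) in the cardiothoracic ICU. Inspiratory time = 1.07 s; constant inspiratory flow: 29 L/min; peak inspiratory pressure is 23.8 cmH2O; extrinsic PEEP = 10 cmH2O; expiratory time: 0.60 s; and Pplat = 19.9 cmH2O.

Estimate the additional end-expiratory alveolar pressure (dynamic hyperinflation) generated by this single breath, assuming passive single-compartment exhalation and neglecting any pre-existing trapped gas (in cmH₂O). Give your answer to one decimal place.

Flow: 29 L/min ÷ 60 = 0.4833 L/s.
Vt = flow × Ti = 0.4833 L/s × 1.07 s × 1000 mL/L = 517.13 mL.
R = (PIP − Pplat)/V̇ = (23.8 − 19.9) / 0.4833 = 3.9/0.4833 = 8.07 cmH2O·s/L.
C = Vt/(Pplat − PEEP) = 517.13 / (19.9 − 10) = 517.13/9.9 = 52.235 mL/cmH2O.
τ = R × C = 8.07 × 0.05224 L/cmH2O = 0.4216 s.
Fraction remaining = e^(−Te/τ) = e^(−0.60/0.4216) = 0.241; trapped volume = 517.13 × 0.241 = 124.63 mL.
Additional alveolar pressure from trapping ≈ V_trapped / C = 124.63 / 52.235 = 2.386 cmH2O.

2.4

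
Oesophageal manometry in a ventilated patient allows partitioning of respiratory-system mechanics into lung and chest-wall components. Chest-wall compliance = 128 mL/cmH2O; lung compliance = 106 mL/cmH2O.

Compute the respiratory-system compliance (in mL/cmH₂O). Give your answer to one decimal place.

Lung and chest wall are elastances in series: 1/Crs = 1/CL + 1/Ccw.
1/Crs = 1/106 + 1/128 = 0.01725.
Crs = 57.971 mL/cmH2O.

58.0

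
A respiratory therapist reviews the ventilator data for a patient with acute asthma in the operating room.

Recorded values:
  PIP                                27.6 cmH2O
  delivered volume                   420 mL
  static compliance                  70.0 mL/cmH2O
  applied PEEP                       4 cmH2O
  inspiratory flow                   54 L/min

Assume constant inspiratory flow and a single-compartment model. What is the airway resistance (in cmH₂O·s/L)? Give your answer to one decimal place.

Flow: 54 L/min ÷ 60 = 0.9 L/s.
Equation of motion (constant flow): PIP = Vt/C + R·V̇ + PEEP.
R·V̇ = PIP − Vt/C − PEEP = 27.6 − 420/70.0 − 4 = 27.6 − 6.0 − 4 = 17.6 cmH2O.
R = 17.6 / 0.9 = 19.556 cmH2O·s/L.

19.6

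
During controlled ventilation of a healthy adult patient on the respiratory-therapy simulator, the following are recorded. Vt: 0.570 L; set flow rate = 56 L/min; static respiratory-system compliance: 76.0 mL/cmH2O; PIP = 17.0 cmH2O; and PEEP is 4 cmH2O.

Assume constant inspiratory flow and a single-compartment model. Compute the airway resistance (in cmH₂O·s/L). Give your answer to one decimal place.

Flow: 56 L/min ÷ 60 = 0.9333 L/s.
Equation of motion (constant flow): PIP = Vt/C + R·V̇ + PEEP.
R·V̇ = PIP − Vt/C − PEEP = 17.0 − 570/76.0 − 4 = 17.0 − 7.5 − 4 = 5.5 cmH2O.
R = 5.5 / 0.9333 = 5.893 cmH2O·s/L.

5.9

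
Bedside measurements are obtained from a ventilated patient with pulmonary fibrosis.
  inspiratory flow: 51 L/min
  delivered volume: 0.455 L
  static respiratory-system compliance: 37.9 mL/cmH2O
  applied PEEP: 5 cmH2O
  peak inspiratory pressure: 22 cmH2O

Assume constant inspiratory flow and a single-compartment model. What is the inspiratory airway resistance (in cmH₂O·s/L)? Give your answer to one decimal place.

5.9

Flow: 51 L/min ÷ 60 = 0.85 L/s.
Equation of motion (constant flow): PIP = Vt/C + R·V̇ + PEEP.
R·V̇ = PIP − Vt/C − PEEP = 22 − 455/37.9 − 5 = 22 − 12.005 − 5 = 4.995 cmH2O.
R = 4.995 / 0.85 = 5.876 cmH2O·s/L.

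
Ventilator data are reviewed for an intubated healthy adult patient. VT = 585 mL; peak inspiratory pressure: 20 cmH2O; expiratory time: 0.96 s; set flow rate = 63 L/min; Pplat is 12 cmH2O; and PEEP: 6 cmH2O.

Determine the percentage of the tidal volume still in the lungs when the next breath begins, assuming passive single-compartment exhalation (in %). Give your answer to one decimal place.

27.5

Flow: 63 L/min ÷ 60 = 1.05 L/s.
R = (PIP − Pplat)/V̇ = (20 − 12) / 1.05 = 8.0/1.05 = 7.619 cmH2O·s/L.
C = Vt/(Pplat − PEEP) = 585.0 / (12 − 6) = 585.0/6.0 = 97.5 mL/cmH2O.
τ = R × C = 7.619 × 0.0975 L/cmH2O = 0.7429 s.
Fraction remaining at end-expiration = e^(−Te/τ) = e^(−0.96/0.7429) = 0.2747 → 27.47%.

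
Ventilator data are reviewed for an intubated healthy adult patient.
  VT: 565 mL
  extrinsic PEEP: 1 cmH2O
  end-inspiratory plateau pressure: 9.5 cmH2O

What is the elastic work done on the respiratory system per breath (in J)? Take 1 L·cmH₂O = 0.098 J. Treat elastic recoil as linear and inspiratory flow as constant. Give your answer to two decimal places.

0.24

Elastic work ≈ ½ × (Pplat − PEEP) × Vt = 0.5 × (9.5 − 1) × 0.565 L = 0.5 × 8.5 × 0.565 = 2.401 L·cmH2O.
× 0.098 J/(L·cmH2O) → 0.2353 J.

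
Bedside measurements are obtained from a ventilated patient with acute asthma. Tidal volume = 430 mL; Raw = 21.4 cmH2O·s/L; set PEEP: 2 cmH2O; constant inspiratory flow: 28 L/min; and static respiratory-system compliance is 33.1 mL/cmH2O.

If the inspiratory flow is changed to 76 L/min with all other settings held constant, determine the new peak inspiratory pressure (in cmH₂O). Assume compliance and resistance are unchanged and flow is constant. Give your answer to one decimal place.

Flow: 28 L/min ÷ 60 = 0.4667 L/s.
New flow: 76 L/min ÷ 60 = 1.2667 L/s.
PIP = Vt/C + R·V̇ + PEEP (constant-flow equation of motion).
Only the resistive term changes: ΔPIP = R × ΔV̇ = 21.4 × (1.2667 − 0.4667) = 21.4 × 0.8 = 17.12 cmH2O.
Original PIP = 430/33.1 + 21.4×0.4667 + 2 = 24.978 cmH2O; new PIP = 24.978 + (17.12) = 42.098 cmH2O.

42.1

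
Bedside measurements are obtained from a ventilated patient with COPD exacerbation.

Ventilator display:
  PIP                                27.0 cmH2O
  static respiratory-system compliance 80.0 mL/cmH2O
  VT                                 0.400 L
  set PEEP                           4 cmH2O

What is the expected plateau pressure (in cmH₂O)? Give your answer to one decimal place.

9.0

Pplat = PEEP + Vt / Cstat = 4 + 400 / 80.0 = 4 + 5.0 = 9.0 cmH2O.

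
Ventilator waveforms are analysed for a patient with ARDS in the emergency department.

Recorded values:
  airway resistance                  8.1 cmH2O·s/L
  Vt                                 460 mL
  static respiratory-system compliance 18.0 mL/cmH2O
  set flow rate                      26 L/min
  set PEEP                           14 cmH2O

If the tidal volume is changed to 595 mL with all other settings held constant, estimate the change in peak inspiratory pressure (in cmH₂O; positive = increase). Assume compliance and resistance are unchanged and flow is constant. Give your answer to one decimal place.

7.5

PIP = Vt/C + R·V̇ + PEEP (constant-flow equation of motion).
Only the elastic term changes: ΔPIP = ΔVt / C = (595 − 460) / 18.0 = 7.5 cmH2O.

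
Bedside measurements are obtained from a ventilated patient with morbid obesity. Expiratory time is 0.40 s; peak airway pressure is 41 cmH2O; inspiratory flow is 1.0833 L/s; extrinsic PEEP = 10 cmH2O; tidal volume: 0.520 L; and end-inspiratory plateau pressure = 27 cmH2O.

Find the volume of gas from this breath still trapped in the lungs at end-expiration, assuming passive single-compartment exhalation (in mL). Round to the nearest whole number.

189

R = (PIP − Pplat)/V̇ = (41 − 27) / 1.0833 = 14.0/1.0833 = 12.923 cmH2O·s/L.
C = Vt/(Pplat − PEEP) = 520.0 / (27 − 10) = 520.0/17.0 = 30.588 mL/cmH2O.
τ = R × C = 12.923 × 0.03059 L/cmH2O = 0.3953 s.
Fraction remaining = e^(−Te/τ) = e^(−0.40/0.3953) = 0.3635.
Trapped volume = 520.0 × 0.3635 = 189.02 mL.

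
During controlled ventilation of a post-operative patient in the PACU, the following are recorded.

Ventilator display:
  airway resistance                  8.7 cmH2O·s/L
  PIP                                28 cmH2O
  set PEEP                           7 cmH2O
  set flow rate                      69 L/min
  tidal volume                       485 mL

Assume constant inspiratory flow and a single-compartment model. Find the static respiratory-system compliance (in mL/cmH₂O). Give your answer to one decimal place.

44.1

Flow: 69 L/min ÷ 60 = 1.15 L/s.
Equation of motion (constant flow): PIP = Vt/C + R·V̇ + PEEP.
Vt/C = PIP − R·V̇ − PEEP = 28 − 8.7×1.15 − 7 = 28 − 10.005 − 7 = 10.995 cmH2O.
C = Vt / 10.995 = 485 / 10.995 = 44.111 mL/cmH2O.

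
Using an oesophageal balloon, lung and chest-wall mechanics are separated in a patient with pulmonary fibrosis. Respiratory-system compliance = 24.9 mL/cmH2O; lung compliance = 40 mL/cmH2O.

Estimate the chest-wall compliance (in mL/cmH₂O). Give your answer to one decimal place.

1/Ccw = 1/Crs − 1/CL.
1/Ccw = 1/24.9 − 1/40 = 0.01516.
Ccw = 65.963 mL/cmH2O.

66.0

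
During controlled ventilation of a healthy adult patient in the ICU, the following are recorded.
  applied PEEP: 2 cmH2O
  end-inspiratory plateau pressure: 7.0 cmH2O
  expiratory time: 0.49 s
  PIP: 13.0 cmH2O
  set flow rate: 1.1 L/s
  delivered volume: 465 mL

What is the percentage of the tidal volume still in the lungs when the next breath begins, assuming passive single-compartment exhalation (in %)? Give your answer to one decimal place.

R = (PIP − Pplat)/V̇ = (13.0 − 7.0) / 1.1 = 6.0/1.1 = 5.455 cmH2O·s/L.
C = Vt/(Pplat − PEEP) = 465.0 / (7.0 − 2) = 465.0/5.0 = 93.0 mL/cmH2O.
τ = R × C = 5.455 × 0.093 L/cmH2O = 0.5073 s.
Fraction remaining at end-expiration = e^(−Te/τ) = e^(−0.49/0.5073) = 0.3806 → 38.06%.

38.1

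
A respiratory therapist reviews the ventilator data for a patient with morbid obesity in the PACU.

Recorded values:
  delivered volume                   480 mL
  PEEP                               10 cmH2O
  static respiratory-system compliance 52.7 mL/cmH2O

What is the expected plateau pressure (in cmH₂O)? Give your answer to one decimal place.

19.1

Pplat = PEEP + Vt / Cstat = 10 + 480 / 52.7 = 10 + 9.108 = 19.108 cmH2O.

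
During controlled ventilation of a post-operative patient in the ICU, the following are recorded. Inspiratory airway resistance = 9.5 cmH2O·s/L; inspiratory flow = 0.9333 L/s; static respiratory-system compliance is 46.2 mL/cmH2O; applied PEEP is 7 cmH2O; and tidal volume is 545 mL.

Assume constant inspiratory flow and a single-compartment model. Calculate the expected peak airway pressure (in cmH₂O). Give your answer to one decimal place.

Equation of motion (constant flow): PIP = Vt/C + R·V̇ + PEEP.
PIP = 545/46.2 + 9.5×0.9333 + 7 = 11.797 + 8.866 + 7 = 27.663 cmH2O.

27.7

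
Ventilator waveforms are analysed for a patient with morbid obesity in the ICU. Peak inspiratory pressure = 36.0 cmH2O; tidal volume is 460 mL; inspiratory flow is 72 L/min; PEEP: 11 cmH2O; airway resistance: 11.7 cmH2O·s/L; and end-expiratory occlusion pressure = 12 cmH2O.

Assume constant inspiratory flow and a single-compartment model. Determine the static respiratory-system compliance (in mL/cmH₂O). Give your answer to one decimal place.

Flow: 72 L/min ÷ 60 = 1.2 L/s.
Total PEEP = 12 cmH2O (set 11 + intrinsic 1); this is the baseline alveolar pressure.
Equation of motion (constant flow): PIP = Vt/C + R·V̇ + PEEP.
Vt/C = PIP − R·V̇ − PEEP = 36.0 − 11.7×1.2 − 12 = 36.0 − 14.04 − 12 = 9.96 cmH2O.
C = Vt / 9.96 = 460 / 9.96 = 46.185 mL/cmH2O.

46.2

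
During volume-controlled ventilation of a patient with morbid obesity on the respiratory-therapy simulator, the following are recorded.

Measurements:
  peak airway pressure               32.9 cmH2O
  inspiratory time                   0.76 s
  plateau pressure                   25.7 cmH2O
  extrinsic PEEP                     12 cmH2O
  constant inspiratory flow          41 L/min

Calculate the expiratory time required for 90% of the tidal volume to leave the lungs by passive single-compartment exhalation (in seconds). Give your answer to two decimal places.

Flow: 41 L/min ÷ 60 = 0.6833 L/s.
Vt = flow × Ti = 0.6833 L/s × 0.76 s × 1000 mL/L = 519.31 mL.
R = (PIP − Pplat)/V̇ = (32.9 − 25.7) / 0.6833 = 7.2/0.6833 = 10.537 cmH2O·s/L.
C = Vt/(Pplat − PEEP) = 519.31 / (25.7 − 12) = 519.31/13.7 = 37.906 mL/cmH2O.
τ = R × C = 10.537 × 0.03791 L/cmH2O = 0.3995 s.
t = −τ·ln(1 − 0.90) = −0.3995·ln(0.1) = 0.9199 s.

0.92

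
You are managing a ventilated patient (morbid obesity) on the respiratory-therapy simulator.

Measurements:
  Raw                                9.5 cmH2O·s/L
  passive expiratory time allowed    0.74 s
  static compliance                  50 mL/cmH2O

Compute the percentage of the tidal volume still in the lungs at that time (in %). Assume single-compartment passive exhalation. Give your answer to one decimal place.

τ = R × C = 9.5 × 50 mL/cmH2O = 9.5 × 0.050 L/cmH2O = 0.475 s.
Passive exhalation: V(t)/V₀ = e^(−t/τ) = e^(−0.74/0.475) = 0.2106.
Fraction remaining = 0.2106 → 21.06%.

21.1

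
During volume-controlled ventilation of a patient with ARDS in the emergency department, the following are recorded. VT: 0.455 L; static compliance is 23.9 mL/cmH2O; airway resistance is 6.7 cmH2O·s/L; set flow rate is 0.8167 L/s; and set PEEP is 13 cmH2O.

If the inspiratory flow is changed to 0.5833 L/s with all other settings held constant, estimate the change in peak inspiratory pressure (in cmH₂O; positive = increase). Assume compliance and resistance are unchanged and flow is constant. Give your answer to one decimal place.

PIP = Vt/C + R·V̇ + PEEP (constant-flow equation of motion).
Only the resistive term changes: ΔPIP = R × ΔV̇ = 6.7 × (0.5833 − 0.8167) = 6.7 × -0.2334 = -1.564 cmH2O.

-1.6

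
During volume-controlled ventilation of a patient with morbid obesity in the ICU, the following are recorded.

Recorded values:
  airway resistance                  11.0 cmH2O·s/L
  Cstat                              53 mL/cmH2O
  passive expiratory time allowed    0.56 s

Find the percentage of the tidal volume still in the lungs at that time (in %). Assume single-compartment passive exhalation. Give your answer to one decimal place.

τ = R × C = 11.0 × 53 mL/cmH2O = 11.0 × 0.053 L/cmH2O = 0.583 s.
Passive exhalation: V(t)/V₀ = e^(−t/τ) = e^(−0.56/0.583) = 0.3827.
Fraction remaining = 0.3827 → 38.27%.

38.3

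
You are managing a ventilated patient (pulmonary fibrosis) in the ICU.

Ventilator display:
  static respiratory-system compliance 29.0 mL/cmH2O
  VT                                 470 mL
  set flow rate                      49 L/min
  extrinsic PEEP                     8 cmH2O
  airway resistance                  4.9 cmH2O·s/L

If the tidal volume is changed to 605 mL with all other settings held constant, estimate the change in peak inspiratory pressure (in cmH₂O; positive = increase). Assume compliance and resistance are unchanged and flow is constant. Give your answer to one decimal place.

PIP = Vt/C + R·V̇ + PEEP (constant-flow equation of motion).
Only the elastic term changes: ΔPIP = ΔVt / C = (605 − 470) / 29.0 = 4.655 cmH2O.

4.7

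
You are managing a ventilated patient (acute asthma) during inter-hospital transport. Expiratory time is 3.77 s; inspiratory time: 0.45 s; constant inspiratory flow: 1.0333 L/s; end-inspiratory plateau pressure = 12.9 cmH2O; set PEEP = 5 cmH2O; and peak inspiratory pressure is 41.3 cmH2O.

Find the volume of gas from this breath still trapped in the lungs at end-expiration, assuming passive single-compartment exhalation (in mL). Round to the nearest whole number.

45

Vt = flow × Ti = 1.0333 L/s × 0.45 s × 1000 mL/L = 464.99 mL.
R = (PIP − Pplat)/V̇ = (41.3 − 12.9) / 1.0333 = 28.4/1.0333 = 27.485 cmH2O·s/L.
C = Vt/(Pplat − PEEP) = 464.99 / (12.9 − 5) = 464.99/7.9 = 58.859 mL/cmH2O.
τ = R × C = 27.485 × 0.05886 L/cmH2O = 1.618 s.
Fraction remaining = e^(−Te/τ) = e^(−3.77/1.618) = 0.09729.
Trapped volume = 464.99 × 0.09729 = 45.239 mL.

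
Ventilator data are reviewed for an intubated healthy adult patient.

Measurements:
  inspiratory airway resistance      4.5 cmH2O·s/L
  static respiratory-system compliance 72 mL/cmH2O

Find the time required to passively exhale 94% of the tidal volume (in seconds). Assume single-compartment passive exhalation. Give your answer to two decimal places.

0.91

τ = R × C = 4.5 × 72 mL/cmH2O = 4.5 × 0.072 L/cmH2O = 0.324 s.
Exhaled fraction f = 1 − e^(−t/τ) → t = −τ·ln(1 − f) = −0.324·ln(0.06) = 0.9115 s.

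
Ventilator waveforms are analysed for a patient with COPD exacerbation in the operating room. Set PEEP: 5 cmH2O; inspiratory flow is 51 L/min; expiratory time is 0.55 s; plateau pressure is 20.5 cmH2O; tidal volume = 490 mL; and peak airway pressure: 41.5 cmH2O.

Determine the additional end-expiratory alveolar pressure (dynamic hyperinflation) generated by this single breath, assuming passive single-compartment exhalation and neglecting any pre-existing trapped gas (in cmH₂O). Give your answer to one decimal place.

Flow: 51 L/min ÷ 60 = 0.85 L/s.
R = (PIP − Pplat)/V̇ = (41.5 − 20.5) / 0.85 = 21.0/0.85 = 24.706 cmH2O·s/L.
C = Vt/(Pplat − PEEP) = 490.0 / (20.5 − 5) = 490.0/15.5 = 31.613 mL/cmH2O.
τ = R × C = 24.706 × 0.03161 L/cmH2O = 0.781 s.
Fraction remaining = e^(−Te/τ) = e^(−0.55/0.781) = 0.4945; trapped volume = 490.0 × 0.4945 = 242.31 mL.
Additional alveolar pressure from trapping ≈ V_trapped / C = 242.31 / 31.613 = 7.665 cmH2O.

7.7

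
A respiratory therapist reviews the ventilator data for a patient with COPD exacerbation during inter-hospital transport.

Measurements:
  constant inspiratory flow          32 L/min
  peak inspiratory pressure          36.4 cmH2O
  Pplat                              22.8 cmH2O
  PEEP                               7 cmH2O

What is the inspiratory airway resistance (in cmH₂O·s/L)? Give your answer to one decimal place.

Flow: 32 L/min ÷ 60 = 0.5333 L/s.
Raw = (PIP − Pplat) / flow = (36.4 − 22.8) / 0.5333 = 13.6 / 0.5333 = 25.502 cmH2O·s/L.

25.5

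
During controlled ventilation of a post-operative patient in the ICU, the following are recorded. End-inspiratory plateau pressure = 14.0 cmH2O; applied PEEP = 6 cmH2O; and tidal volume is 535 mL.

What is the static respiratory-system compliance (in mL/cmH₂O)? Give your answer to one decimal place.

Cstat = Vt / (Pplat − PEEP) = 535 / (14.0 − 6) = 535 / 8.0 = 66.875 mL/cmH2O.

66.9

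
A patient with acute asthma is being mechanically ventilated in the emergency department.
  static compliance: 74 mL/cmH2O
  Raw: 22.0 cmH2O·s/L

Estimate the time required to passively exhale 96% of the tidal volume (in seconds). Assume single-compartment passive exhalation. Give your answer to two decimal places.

τ = R × C = 22.0 × 74 mL/cmH2O = 22.0 × 0.074 L/cmH2O = 1.628 s.
Exhaled fraction f = 1 − e^(−t/τ) → t = −τ·ln(1 − f) = −1.628·ln(0.04) = 5.24 s.

5.24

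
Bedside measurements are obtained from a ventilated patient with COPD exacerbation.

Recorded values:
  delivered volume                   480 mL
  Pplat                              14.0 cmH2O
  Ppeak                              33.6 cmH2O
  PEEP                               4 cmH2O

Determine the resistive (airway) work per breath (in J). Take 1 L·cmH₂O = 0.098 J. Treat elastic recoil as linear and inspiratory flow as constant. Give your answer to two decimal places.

With constant inspiratory flow the resistive pressure is constant at PIP − Pplat = 33.6 − 14.0 = 19.6 cmH2O, so resistive work = 19.6 × 0.480 = 9.408 L·cmH2O.
× 0.098 J/(L·cmH2O) → 0.922 J.

0.92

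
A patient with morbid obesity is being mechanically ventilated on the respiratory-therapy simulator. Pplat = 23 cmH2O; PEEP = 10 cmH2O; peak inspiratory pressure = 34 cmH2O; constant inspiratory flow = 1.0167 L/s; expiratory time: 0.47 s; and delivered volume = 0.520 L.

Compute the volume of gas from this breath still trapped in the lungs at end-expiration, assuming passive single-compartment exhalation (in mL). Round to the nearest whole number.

R = (PIP − Pplat)/V̇ = (34 − 23) / 1.0167 = 11.0/1.0167 = 10.819 cmH2O·s/L.
C = Vt/(Pplat − PEEP) = 520.0 / (23 − 10) = 520.0/13.0 = 40.0 mL/cmH2O.
τ = R × C = 10.819 × 0.04 L/cmH2O = 0.4328 s.
Fraction remaining = e^(−Te/τ) = e^(−0.47/0.4328) = 0.3376.
Trapped volume = 520.0 × 0.3376 = 175.55 mL.

176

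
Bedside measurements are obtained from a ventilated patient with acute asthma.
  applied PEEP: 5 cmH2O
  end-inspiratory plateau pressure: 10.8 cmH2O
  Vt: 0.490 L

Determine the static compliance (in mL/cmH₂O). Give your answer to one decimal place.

84.5

Cstat = Vt / (Pplat − PEEP) = 490 / (10.8 − 5) = 490 / 5.8 = 84.483 mL/cmH2O.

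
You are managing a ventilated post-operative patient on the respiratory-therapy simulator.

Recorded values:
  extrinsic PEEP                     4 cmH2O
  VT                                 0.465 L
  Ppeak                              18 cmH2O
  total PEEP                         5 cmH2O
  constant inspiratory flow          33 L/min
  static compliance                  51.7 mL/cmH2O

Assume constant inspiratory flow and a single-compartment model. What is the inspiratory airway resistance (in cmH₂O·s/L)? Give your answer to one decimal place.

Flow: 33 L/min ÷ 60 = 0.55 L/s.
Total PEEP = 5 cmH2O (set 4 + intrinsic 1); this is the baseline alveolar pressure.
Equation of motion (constant flow): PIP = Vt/C + R·V̇ + PEEP.
R·V̇ = PIP − Vt/C − PEEP = 18 − 465/51.7 − 5 = 18 − 8.994 − 5 = 4.006 cmH2O.
R = 4.006 / 0.55 = 7.284 cmH2O·s/L.

7.3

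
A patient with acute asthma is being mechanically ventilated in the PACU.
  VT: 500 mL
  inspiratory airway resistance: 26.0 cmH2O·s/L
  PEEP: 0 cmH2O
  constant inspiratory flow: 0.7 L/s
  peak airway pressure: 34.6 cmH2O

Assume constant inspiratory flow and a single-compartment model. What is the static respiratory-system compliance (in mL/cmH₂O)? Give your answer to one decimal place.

Equation of motion (constant flow): PIP = Vt/C + R·V̇ + PEEP.
Vt/C = PIP − R·V̇ − PEEP = 34.6 − 26.0×0.7 − 0 = 34.6 − 18.2 − 0 = 16.4 cmH2O.
C = Vt / 16.4 = 500 / 16.4 = 30.488 mL/cmH2O.

30.5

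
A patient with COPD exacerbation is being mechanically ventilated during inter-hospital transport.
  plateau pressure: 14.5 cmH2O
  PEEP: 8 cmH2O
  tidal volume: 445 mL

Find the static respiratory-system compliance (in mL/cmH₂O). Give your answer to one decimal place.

68.5

Cstat = Vt / (Pplat − PEEP) = 445 / (14.5 − 8) = 445 / 6.5 = 68.462 mL/cmH2O.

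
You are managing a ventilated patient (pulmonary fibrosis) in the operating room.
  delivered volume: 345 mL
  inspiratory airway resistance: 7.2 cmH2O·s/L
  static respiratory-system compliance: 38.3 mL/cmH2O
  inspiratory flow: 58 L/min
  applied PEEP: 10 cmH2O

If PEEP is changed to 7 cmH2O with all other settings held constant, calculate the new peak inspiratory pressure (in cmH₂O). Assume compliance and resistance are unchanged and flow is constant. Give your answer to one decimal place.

Flow: 58 L/min ÷ 60 = 0.9667 L/s.
PIP = Vt/C + R·V̇ + PEEP (constant-flow equation of motion).
Only the baseline term changes: ΔPIP = ΔPEEP = 7 − 10 = -3.0 cmH2O.
Original PIP = 345/38.3 + 7.2×0.9667 + 10 = 25.968 cmH2O; new PIP = 25.968 + (-3.0) = 22.968 cmH2O.

23.0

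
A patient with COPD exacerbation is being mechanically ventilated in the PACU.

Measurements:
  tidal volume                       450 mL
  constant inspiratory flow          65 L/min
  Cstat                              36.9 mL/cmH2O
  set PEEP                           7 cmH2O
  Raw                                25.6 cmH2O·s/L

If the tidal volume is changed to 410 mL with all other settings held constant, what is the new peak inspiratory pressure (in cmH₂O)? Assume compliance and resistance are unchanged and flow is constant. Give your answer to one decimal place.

Flow: 65 L/min ÷ 60 = 1.0833 L/s.
PIP = Vt/C + R·V̇ + PEEP (constant-flow equation of motion).
Only the elastic term changes: ΔPIP = ΔVt / C = (410 − 450) / 36.9 = -1.084 cmH2O.
Original PIP = 450/36.9 + 25.6×1.0833 + 7 = 46.928 cmH2O; new PIP = 46.928 + (-1.084) = 45.844 cmH2O.

45.8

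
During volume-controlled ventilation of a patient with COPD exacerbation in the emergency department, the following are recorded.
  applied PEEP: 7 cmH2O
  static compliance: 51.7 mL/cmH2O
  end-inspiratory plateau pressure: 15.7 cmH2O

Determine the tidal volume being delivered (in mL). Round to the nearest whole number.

450

Vt = Cstat × (Pplat − PEEP) = 51.7 × (15.7 − 7) = 51.7 × 8.7 = 449.79 mL.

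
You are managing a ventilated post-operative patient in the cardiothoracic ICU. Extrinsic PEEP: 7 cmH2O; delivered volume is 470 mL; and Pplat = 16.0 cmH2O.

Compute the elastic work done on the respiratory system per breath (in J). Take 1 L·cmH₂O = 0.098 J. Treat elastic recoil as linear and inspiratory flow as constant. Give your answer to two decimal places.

0.21

Elastic work ≈ ½ × (Pplat − PEEP) × Vt = 0.5 × (16.0 − 7) × 0.470 L = 0.5 × 9.0 × 0.470 = 2.115 L·cmH2O.
× 0.098 J/(L·cmH2O) → 0.2073 J.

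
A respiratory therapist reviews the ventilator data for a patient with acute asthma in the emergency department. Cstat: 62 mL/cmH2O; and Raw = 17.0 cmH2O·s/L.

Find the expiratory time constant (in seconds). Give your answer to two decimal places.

τ = R × C = 17.0 × 62 mL/cmH2O = 17.0 × 0.062 L/cmH2O = 1.054 s.

1.05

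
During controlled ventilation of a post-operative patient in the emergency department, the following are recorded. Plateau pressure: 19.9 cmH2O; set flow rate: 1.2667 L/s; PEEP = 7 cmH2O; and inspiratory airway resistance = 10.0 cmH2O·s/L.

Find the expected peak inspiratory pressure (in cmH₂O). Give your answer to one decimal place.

PIP = Pplat + Raw × flow = 19.9 + 10.0 × 1.2667 = 19.9 + 12.667 = 32.567 cmH2O.

32.6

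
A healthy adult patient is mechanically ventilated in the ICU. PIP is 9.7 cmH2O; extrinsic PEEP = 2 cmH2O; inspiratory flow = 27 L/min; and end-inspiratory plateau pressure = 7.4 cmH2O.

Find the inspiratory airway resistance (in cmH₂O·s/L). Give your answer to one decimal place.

5.1

Flow: 27 L/min ÷ 60 = 0.45 L/s.
Raw = (PIP − Pplat) / flow = (9.7 − 7.4) / 0.45 = 2.3 / 0.45 = 5.111 cmH2O·s/L.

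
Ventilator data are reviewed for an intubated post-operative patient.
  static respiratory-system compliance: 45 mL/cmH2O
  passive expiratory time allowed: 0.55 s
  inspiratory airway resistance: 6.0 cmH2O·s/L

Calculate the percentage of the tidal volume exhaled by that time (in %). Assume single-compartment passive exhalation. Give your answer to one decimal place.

τ = R × C = 6.0 × 45 mL/cmH2O = 6.0 × 0.045 L/cmH2O = 0.27 s.
Passive exhalation: V(t)/V₀ = e^(−t/τ) = e^(−0.55/0.27) = 0.1304.
Fraction exhaled = 1 − 0.1304 = 0.8696 → 86.96%.

87.0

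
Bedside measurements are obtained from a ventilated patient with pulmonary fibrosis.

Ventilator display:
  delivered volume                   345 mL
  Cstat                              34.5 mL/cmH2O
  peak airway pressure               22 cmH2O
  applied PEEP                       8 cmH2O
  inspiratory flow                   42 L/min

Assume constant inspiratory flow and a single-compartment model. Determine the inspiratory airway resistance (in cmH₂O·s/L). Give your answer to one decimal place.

Flow: 42 L/min ÷ 60 = 0.7 L/s.
Equation of motion (constant flow): PIP = Vt/C + R·V̇ + PEEP.
R·V̇ = PIP − Vt/C − PEEP = 22 − 345/34.5 − 8 = 22 − 10.0 − 8 = 4.0 cmH2O.
R = 4.0 / 0.7 = 5.714 cmH2O·s/L.

5.7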